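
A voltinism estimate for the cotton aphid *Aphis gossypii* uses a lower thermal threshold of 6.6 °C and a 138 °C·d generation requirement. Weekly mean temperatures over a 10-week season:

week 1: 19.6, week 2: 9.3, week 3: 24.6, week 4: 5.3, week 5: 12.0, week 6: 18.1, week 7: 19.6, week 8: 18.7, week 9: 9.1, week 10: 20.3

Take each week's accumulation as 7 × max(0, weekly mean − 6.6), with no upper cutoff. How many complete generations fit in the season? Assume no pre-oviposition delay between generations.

4 generations

Weekly DD (7 × max(0, T̄ − 6.6)): 91.0, 18.9, 126.0, 0.0, 37.8, 80.5, 91.0, 84.7, 17.5, 95.9.
Season total = 643.3 DD.
Complete generations = ⌊643.3 / 138⌋ = 4.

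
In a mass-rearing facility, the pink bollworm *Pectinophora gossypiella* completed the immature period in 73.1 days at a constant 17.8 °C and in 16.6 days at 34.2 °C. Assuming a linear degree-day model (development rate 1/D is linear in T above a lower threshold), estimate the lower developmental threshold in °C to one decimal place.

13.0 °C

Equal thermal constants: D₁(T₁ − T_b) = D₂(T₂ − T_b).
73.1·(17.8 − T_b) = 16.6·(34.2 − T_b)
T_b = (73.1·17.8 − 16.6·34.2) / (73.1 − 16.6) = 733.46 / 56.5 = 12.982 °C ≈ 13.0 °C.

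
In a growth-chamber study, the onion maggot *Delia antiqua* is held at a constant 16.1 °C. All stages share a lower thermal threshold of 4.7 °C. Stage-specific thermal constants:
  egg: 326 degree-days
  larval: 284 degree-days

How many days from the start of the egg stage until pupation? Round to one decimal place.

53.5 days

Daily accumulation at 16.1 °C = 16.1 − 4.7 = 11.4 DD/day.
Total K = 326 + 284 = 610 DD.
Total duration = 610 / 11.4 = 53.509 ≈ 53.5 days.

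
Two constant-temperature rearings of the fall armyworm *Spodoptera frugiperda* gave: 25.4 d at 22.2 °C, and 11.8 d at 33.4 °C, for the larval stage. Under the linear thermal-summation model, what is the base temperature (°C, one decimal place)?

12.5 °C

Under the model K = D·(T − T_b), so D₁·(T₁ − T_b) = D₂·(T₂ − T_b).
25.4·(22.2 − T_b) = 11.8·(33.4 − T_b)
T_b = (25.4·22.2 − 11.8·33.4) / (25.4 − 11.8) = 169.76 / 13.6 = 12.482 °C ≈ 12.5 °C.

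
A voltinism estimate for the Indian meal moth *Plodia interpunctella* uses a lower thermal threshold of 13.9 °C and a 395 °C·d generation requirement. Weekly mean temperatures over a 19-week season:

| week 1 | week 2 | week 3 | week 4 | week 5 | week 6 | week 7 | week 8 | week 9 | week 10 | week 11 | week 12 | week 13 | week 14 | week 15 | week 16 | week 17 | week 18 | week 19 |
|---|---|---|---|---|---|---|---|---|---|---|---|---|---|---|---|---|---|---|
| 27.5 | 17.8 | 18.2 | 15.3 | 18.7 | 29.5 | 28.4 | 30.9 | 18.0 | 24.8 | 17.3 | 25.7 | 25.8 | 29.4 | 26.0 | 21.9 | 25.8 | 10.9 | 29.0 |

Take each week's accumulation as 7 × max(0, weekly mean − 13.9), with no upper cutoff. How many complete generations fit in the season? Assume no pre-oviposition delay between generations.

3 generations

Weekly DD (7 × max(0, T̄ − 13.9)): 95.2, 27.3, 30.1, 9.8, 33.6, 109.2, 101.5, 119.0, 28.7, 76.3, 23.8, 82.6, 83.3, 108.5, 84.7, 56.0, 83.3, 0.0, 105.7.
Season total = 1258.6 DD.
Complete generations = ⌊1258.6 / 395⌋ = 3.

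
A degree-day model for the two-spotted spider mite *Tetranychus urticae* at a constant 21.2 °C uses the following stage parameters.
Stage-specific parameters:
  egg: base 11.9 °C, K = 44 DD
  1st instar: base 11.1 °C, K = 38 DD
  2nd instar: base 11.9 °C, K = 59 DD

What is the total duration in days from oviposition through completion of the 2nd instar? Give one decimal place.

egg: 44 / (21.2 − 11.9) = 44 / 9.3 = 4.731 d.
1st instar: 38 / (21.2 − 11.1) = 38 / 10.1 = 3.762 d.
2nd instar: 59 / (21.2 − 11.9) = 59 / 9.3 = 6.344 d.
Sum = 14.838 ≈ 14.8 days.

14.8 days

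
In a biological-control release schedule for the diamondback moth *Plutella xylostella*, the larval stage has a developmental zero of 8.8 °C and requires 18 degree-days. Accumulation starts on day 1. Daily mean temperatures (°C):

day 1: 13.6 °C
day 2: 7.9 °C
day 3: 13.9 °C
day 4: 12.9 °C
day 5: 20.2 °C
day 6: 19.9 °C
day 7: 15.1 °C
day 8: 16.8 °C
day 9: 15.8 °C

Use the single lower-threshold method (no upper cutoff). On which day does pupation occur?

day 5

Daily DD above 8.8 °C: 4.8, 0.0, 5.1, 4.1, 11.4, 11.1, 6.3, 8.0, 7.0.
Cumulative: 4.8, 4.8, 9.9, 14.0, 25.4, 36.5, 42.8, 50.8, 57.8.
The total first reaches 18 DD on day 5.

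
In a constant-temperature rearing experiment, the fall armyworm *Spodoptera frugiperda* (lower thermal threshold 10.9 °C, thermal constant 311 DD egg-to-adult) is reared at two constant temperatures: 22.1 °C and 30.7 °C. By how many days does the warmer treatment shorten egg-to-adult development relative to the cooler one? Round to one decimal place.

12.1 days

At 22.1 °C: 311 / (22.1 − 10.9) = 311 / 11.2 = 27.768 d.
At 30.7 °C: 311 / (30.7 − 10.9) = 311 / 19.8 = 15.707 d.
Difference = |27.768 − 15.707| = 12.061 ≈ 12.1 days.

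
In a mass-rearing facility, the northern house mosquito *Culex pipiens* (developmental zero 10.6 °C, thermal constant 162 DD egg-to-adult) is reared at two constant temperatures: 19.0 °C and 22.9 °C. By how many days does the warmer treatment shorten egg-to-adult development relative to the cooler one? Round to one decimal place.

6.1 days

At 19.0 °C: 162 / (19.0 − 10.6) = 162 / 8.4 = 19.286 d.
At 22.9 °C: 162 / (22.9 − 10.6) = 162 / 12.3 = 13.171 d.
Difference = |19.286 − 13.171| = 6.115 ≈ 6.1 days.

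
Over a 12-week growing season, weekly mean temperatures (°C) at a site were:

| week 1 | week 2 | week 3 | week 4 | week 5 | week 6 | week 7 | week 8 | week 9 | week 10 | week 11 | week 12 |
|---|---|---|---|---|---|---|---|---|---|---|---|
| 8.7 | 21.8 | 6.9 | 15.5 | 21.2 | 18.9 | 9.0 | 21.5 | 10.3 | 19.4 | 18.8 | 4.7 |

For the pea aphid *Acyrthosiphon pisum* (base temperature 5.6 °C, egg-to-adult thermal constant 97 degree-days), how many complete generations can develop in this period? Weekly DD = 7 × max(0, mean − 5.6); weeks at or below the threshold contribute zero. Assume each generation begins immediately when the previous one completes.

Weekly DD (7 × max(0, T̄ − 5.6)): 21.7, 113.4, 9.1, 69.3, 109.2, 93.1, 23.8, 111.3, 32.9, 96.6, 92.4, 0.0.
Season total = 772.8 DD.
Complete generations = ⌊772.8 / 97⌋ = 7.

7 generations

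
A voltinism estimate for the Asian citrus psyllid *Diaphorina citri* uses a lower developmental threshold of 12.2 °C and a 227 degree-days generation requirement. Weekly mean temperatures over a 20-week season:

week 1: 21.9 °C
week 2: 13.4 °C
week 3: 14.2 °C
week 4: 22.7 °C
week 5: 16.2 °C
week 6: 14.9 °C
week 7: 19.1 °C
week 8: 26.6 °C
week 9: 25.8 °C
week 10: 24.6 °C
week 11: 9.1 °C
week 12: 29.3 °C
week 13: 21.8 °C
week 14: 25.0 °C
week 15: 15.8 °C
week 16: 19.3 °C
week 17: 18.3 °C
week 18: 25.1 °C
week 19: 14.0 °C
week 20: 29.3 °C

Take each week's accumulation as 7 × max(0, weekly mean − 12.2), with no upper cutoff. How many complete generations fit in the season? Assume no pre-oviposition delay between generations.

5 generations

Weekly DD (7 × max(0, T̄ − 12.2)): 67.9, 8.4, 14.0, 73.5, 28.0, 18.9, 48.3, 100.8, 95.2, 86.8, 0.0, 119.7, 67.2, 89.6, 25.2, 49.7, 42.7, 90.3, 12.6, 119.7.
Season total = 1158.5 DD.
Complete generations = ⌊1158.5 / 227⌋ = 5.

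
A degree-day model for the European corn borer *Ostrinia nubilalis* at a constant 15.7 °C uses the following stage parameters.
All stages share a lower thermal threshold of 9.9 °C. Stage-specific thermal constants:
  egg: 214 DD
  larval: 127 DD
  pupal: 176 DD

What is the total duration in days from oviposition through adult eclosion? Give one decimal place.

Daily accumulation at 15.7 °C = 15.7 − 9.9 = 5.8 DD/day.
Total K = 214 + 127 + 176 = 517 DD.
Total duration = 517 / 5.8 = 89.138 ≈ 89.1 days.

89.1 days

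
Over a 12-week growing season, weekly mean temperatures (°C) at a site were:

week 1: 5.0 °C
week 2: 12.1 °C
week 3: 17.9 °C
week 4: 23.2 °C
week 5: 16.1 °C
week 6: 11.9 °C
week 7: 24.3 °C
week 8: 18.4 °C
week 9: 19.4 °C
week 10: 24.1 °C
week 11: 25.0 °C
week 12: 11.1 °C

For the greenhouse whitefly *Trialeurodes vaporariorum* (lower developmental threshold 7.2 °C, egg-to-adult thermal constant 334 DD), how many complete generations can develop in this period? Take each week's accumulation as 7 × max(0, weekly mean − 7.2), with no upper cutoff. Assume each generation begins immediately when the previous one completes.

Weekly DD (7 × max(0, T̄ − 7.2)): 0.0, 34.3, 74.9, 112.0, 62.3, 32.9, 119.7, 78.4, 85.4, 118.3, 124.6, 27.3.
Season total = 870.1 DD.
Complete generations = ⌊870.1 / 334⌋ = 2.

2 generations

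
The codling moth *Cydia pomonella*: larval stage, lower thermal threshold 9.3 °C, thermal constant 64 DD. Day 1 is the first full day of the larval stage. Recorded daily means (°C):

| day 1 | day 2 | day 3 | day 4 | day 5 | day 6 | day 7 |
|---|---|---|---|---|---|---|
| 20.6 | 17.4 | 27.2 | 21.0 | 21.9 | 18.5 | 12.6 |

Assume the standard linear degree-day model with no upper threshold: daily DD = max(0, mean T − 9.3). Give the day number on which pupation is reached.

day 6

Daily DD above 9.3 °C: 11.3, 8.1, 17.9, 11.7, 12.6, 9.2, 3.3.
Cumulative: 11.3, 19.4, 37.3, 49.0, 61.6, 70.8, 74.1.
The total first reaches 64 DD on day 6.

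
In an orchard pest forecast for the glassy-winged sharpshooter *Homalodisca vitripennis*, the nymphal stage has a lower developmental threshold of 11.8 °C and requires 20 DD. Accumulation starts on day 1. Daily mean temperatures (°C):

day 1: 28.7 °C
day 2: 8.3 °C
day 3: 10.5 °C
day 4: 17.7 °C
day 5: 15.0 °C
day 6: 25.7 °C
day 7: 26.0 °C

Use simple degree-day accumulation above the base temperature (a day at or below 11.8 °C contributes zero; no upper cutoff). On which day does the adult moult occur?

Daily DD above 11.8 °C: 16.9, 0.0, 0.0, 5.9, 3.2, 13.9, 14.2.
Cumulative: 16.9, 16.9, 16.9, 22.8, 26.0, 39.9, 54.1.
The total first reaches 20 DD on day 4.

day 4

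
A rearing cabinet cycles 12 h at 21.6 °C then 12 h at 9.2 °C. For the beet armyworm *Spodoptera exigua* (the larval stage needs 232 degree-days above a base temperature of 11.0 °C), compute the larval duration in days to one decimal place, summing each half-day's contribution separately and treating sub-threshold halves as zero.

Day half: max(0, 21.6 − 11.0) × 0.5 = 10.6 × 0.5 = 5.30 DD.
Night half: max(0, 9.2 − 11.0) × 0.5 = 0.0 × 0.5 = 0.00 DD.
Per 24 h: 5.30 DD/day.
Duration = 232 / 5.30 = 43.774 ≈ 43.8 days.

43.8 days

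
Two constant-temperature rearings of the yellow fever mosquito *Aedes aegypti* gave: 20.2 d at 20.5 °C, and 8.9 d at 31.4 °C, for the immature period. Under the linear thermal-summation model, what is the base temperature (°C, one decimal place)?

Equal thermal constants: D₁(T₁ − T_b) = D₂(T₂ − T_b).
20.2·(20.5 − T_b) = 8.9·(31.4 − T_b)
T_b = (20.2·20.5 − 8.9·31.4) / (20.2 − 8.9) = 134.64 / 11.3 = 11.915 °C ≈ 11.9 °C.

11.9 °C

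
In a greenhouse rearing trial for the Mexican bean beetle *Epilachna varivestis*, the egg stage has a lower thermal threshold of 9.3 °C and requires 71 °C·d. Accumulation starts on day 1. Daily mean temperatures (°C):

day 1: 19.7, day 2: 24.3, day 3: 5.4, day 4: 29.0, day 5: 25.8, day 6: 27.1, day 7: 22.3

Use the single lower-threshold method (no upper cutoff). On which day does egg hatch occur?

Daily DD above 9.3 °C: 10.4, 15.0, 0.0, 19.7, 16.5, 17.8, 13.0.
Cumulative: 10.4, 25.4, 25.4, 45.1, 61.6, 79.4, 92.4.
The total first reaches 71 DD on day 6.

day 6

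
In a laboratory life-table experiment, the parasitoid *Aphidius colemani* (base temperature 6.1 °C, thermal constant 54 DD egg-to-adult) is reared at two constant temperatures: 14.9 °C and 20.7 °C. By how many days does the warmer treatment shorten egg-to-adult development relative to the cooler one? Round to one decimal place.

At 14.9 °C: 54 / (14.9 − 6.1) = 54 / 8.8 = 6.136 d.
At 20.7 °C: 54 / (20.7 − 6.1) = 54 / 14.6 = 3.699 d.
Difference = |6.136 − 3.699| = 2.438 ≈ 2.4 days.

2.4 days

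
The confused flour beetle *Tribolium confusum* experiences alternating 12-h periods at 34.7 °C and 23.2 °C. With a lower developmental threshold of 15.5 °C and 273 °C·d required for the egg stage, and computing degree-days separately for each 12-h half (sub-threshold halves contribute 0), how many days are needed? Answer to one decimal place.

Day half: max(0, 34.7 − 15.5) × 0.5 = 19.2 × 0.5 = 9.60 DD.
Night half: max(0, 23.2 − 15.5) × 0.5 = 7.7 × 0.5 = 3.85 DD.
Per 24 h: 13.45 DD/day.
Duration = 273 / 13.45 = 20.297 ≈ 20.3 days.

20.3 days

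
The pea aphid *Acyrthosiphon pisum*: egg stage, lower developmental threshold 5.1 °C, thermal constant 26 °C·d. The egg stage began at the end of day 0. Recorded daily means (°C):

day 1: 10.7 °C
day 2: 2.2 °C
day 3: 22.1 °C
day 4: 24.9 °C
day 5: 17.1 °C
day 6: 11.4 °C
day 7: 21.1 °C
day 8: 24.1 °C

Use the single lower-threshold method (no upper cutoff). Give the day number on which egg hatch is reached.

day 4

Daily DD above 5.1 °C: 5.6, 0.0, 17.0, 19.8, 12.0, 6.3, 16.0, 19.0.
Cumulative: 5.6, 5.6, 22.6, 42.4, 54.4, 60.7, 76.7, 95.7.
The total first reaches 26 DD on day 4.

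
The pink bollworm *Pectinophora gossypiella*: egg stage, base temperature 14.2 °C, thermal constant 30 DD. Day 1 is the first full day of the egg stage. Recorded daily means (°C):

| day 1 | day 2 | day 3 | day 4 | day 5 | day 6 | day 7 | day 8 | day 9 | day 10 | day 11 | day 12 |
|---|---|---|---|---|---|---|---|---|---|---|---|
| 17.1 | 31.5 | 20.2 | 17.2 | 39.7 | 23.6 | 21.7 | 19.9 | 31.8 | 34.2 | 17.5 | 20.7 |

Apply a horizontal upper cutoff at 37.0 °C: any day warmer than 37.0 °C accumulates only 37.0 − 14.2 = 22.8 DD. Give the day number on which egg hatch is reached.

day 5

Daily DD above 14.2 °C (capped at 22.8): 2.9, 17.3, 6.0, 3.0, 22.8, 9.4, 7.5, 5.7, 17.6, 20.0, 3.3, 6.5.
Cumulative: 2.9, 20.2, 26.2, 29.2, 52.0, 61.4, 68.9, 74.6, 92.2, 112.2, 115.5, 122.0.
The total first reaches 30 DD on day 5.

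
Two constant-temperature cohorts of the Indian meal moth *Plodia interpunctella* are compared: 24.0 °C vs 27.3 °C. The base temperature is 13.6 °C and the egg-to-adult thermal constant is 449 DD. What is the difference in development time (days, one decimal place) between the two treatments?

10.4 days

At 24.0 °C: 449 / (24.0 − 13.6) = 449 / 10.4 = 43.173 d.
At 27.3 °C: 449 / (27.3 − 13.6) = 449 / 13.7 = 32.774 d.
Difference = |43.173 − 32.774| = 10.399 ≈ 10.4 days.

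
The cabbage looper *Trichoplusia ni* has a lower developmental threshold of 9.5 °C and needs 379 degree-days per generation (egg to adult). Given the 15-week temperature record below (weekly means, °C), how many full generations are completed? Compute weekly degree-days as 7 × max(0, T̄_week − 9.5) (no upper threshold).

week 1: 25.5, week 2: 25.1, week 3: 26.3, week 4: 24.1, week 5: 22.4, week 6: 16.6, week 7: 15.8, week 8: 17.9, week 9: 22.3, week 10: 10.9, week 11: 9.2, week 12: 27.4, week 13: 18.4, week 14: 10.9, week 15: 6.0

2 generations

Weekly DD (7 × max(0, T̄ − 9.5)): 112.0, 109.2, 117.6, 102.2, 90.3, 49.7, 44.1, 58.8, 89.6, 9.8, 0.0, 125.3, 62.3, 9.8, 0.0.
Season total = 980.7 DD.
Complete generations = ⌊980.7 / 379⌋ = 2.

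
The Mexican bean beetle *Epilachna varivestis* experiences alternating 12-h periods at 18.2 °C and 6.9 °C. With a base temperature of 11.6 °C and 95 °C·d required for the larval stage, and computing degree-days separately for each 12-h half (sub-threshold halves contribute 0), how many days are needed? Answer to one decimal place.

28.8 days

Day half: max(0, 18.2 − 11.6) × 0.5 = 6.6 × 0.5 = 3.30 DD.
Night half: max(0, 6.9 − 11.6) × 0.5 = 0.0 × 0.5 = 0.00 DD.
Per 24 h: 3.30 DD/day.
Duration = 95 / 3.30 = 28.788 ≈ 28.8 days.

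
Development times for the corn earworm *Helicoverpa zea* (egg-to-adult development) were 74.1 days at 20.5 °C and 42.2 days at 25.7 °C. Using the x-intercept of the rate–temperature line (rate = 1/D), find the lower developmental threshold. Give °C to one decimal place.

Equal thermal constants: D₁(T₁ − T_b) = D₂(T₂ − T_b).
74.1·(20.5 − T_b) = 42.2·(25.7 − T_b)
T_b = (74.1·20.5 − 42.2·25.7) / (74.1 − 42.2) = 434.51 / 31.9 = 13.621 °C ≈ 13.6 °C.

13.6 °C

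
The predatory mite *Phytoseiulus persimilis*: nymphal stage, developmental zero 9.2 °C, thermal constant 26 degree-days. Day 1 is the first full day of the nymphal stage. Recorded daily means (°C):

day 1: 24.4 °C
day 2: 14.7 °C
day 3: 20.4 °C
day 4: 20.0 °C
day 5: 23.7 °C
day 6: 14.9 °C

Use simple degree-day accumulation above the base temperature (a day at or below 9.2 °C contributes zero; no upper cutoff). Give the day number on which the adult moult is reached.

day 3

Daily DD above 9.2 °C: 15.2, 5.5, 11.2, 10.8, 14.5, 5.7.
Cumulative: 15.2, 20.7, 31.9, 42.7, 57.2, 62.9.
The total first reaches 26 DD on day 3.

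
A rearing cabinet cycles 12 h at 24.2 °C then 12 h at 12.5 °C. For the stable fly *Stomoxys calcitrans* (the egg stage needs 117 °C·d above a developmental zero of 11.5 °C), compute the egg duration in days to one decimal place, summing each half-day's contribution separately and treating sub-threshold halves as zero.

17.1 days

Day half: max(0, 24.2 − 11.5) × 0.5 = 12.7 × 0.5 = 6.35 DD.
Night half: max(0, 12.5 − 11.5) × 0.5 = 1.0 × 0.5 = 0.50 DD.
Per 24 h: 6.85 DD/day.
Duration = 117 / 6.85 = 17.080 ≈ 17.1 days.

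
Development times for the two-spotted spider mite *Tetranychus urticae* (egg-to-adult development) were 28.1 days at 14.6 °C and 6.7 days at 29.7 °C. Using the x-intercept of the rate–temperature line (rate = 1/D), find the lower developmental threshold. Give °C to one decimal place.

9.9 °C

Under the model K = D·(T − T_b), so D₁·(T₁ − T_b) = D₂·(T₂ − T_b).
28.1·(14.6 − T_b) = 6.7·(29.7 − T_b)
T_b = (28.1·14.6 − 6.7·29.7) / (28.1 − 6.7) = 211.27 / 21.4 = 9.872 °C ≈ 9.9 °C.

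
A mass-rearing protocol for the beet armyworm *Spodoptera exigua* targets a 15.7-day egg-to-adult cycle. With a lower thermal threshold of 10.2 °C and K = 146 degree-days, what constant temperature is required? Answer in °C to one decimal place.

19.5 °C

Required daily accumulation = 146 / 15.7 = 9.299 DD/day.
T = T_base + 9.299 = 10.2 + 9.299 = 19.499 ≈ 19.5 °C.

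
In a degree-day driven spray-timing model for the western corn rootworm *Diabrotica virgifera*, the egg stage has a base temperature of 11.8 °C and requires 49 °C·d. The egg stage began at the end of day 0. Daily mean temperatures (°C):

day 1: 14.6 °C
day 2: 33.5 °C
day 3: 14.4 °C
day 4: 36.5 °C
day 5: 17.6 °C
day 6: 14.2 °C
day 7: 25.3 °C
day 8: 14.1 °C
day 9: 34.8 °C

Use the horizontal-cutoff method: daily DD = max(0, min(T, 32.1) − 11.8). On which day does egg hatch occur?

Daily DD above 11.8 °C (capped at 20.3): 2.8, 20.3, 2.6, 20.3, 5.8, 2.4, 13.5, 2.3, 20.3.
Cumulative: 2.8, 23.1, 25.7, 46.0, 51.8, 54.2, 67.7, 70.0, 90.3.
The total first reaches 49 DD on day 5.

day 5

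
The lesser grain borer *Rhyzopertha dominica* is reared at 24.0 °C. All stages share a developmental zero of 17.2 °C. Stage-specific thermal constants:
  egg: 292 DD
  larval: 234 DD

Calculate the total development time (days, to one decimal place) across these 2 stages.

77.4 days

Daily accumulation at 24.0 °C = 24.0 − 17.2 = 6.8 DD/day.
Total K = 292 + 234 = 526 DD.
Total duration = 526 / 6.8 = 77.353 ≈ 77.4 days.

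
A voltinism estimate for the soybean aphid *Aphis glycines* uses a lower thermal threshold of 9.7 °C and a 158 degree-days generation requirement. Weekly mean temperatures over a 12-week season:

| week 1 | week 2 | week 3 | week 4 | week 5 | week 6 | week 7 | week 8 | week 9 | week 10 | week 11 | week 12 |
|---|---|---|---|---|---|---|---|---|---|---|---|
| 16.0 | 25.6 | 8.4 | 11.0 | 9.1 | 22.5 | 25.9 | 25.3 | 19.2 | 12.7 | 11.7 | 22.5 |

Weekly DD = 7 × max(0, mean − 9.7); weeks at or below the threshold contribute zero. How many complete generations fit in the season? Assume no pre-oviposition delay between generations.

4 generations

Weekly DD (7 × max(0, T̄ − 9.7)): 44.1, 111.3, 0.0, 9.1, 0.0, 89.6, 113.4, 109.2, 66.5, 21.0, 14.0, 89.6.
Season total = 667.8 DD.
Complete generations = ⌊667.8 / 158⌋ = 4.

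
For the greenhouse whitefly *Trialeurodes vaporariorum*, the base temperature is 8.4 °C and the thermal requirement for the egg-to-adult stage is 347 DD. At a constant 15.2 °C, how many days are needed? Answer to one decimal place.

51.0 days

Daily accumulation = 15.2 − 8.4 = 6.8 DD/day.
Duration = 347 / 6.8 = 51.029 ≈ 51.0 days.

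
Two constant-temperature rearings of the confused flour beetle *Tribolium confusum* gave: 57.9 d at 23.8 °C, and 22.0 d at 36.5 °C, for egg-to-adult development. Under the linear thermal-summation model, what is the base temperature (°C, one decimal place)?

16.0 °C

Equal thermal constants: D₁(T₁ − T_b) = D₂(T₂ − T_b).
57.9·(23.8 − T_b) = 22.0·(36.5 − T_b)
T_b = (57.9·23.8 − 22.0·36.5) / (57.9 − 22.0) = 575.02 / 35.9 = 16.017 °C ≈ 16.0 °C.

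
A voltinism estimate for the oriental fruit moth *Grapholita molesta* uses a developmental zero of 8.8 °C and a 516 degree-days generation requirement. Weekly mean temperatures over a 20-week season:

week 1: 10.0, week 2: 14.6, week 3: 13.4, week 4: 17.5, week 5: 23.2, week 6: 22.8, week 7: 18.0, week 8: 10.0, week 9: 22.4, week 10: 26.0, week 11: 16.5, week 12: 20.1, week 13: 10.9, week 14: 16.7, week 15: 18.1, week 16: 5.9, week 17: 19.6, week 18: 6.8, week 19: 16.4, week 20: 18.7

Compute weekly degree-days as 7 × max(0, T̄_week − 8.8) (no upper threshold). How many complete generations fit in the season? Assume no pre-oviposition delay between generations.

2 generations

Weekly DD (7 × max(0, T̄ − 8.8)): 8.4, 40.6, 32.2, 60.9, 100.8, 98.0, 64.4, 8.4, 95.2, 120.4, 53.9, 79.1, 14.7, 55.3, 65.1, 0.0, 75.6, 0.0, 53.2, 69.3.
Season total = 1095.5 DD.
Complete generations = ⌊1095.5 / 516⌋ = 2.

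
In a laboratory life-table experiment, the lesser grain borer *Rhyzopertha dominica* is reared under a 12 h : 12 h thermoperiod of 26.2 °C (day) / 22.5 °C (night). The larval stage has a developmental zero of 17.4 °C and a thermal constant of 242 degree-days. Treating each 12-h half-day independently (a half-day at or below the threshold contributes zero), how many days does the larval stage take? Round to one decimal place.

Day half: max(0, 26.2 − 17.4) × 0.5 = 8.8 × 0.5 = 4.40 DD.
Night half: max(0, 22.5 − 17.4) × 0.5 = 5.1 × 0.5 = 2.55 DD.
Per 24 h: 6.95 DD/day.
Duration = 242 / 6.95 = 34.820 ≈ 34.8 days.

34.8 days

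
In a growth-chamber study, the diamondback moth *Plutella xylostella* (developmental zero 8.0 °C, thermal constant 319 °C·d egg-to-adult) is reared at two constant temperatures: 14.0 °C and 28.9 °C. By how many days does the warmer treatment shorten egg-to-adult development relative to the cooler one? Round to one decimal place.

37.9 days

At 14.0 °C: 319 / (14.0 − 8.0) = 319 / 6.0 = 53.167 d.
At 28.9 °C: 319 / (28.9 − 8.0) = 319 / 20.9 = 15.263 d.
Difference = |53.167 − 15.263| = 37.904 ≈ 37.9 days.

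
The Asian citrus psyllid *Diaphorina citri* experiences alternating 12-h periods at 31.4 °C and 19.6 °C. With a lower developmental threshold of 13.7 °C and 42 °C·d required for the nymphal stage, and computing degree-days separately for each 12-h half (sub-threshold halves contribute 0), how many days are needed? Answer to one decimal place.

3.6 days

Day half: max(0, 31.4 − 13.7) × 0.5 = 17.7 × 0.5 = 8.85 DD.
Night half: max(0, 19.6 − 13.7) × 0.5 = 5.9 × 0.5 = 2.95 DD.
Per 24 h: 11.80 DD/day.
Duration = 42 / 11.80 = 3.559 ≈ 3.6 days.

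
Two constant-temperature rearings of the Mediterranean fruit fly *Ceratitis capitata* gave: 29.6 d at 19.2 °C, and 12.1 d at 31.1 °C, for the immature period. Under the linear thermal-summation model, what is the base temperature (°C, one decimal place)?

Under the model K = D·(T − T_b), so D₁·(T₁ − T_b) = D₂·(T₂ − T_b).
29.6·(19.2 − T_b) = 12.1·(31.1 − T_b)
T_b = (29.6·19.2 − 12.1·31.1) / (29.6 − 12.1) = 192.01 / 17.5 = 10.972 °C ≈ 11.0 °C.

11.0 °C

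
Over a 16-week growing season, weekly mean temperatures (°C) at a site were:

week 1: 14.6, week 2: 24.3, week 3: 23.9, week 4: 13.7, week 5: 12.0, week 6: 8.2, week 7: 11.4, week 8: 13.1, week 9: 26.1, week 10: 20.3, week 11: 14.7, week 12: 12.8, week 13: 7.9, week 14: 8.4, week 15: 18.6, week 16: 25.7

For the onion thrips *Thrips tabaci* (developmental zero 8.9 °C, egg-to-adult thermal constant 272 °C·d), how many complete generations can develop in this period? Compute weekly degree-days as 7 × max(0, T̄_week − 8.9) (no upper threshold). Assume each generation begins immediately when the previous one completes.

Weekly DD (7 × max(0, T̄ − 8.9)): 39.9, 107.8, 105.0, 33.6, 21.7, 0.0, 17.5, 29.4, 120.4, 79.8, 40.6, 27.3, 0.0, 0.0, 67.9, 117.6.
Season total = 808.5 DD.
Complete generations = ⌊808.5 / 272⌋ = 2.

2 generations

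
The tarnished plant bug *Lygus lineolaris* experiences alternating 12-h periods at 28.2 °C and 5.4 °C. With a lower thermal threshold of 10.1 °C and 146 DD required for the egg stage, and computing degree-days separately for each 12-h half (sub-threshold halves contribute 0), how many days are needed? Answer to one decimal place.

Day half: max(0, 28.2 − 10.1) × 0.5 = 18.1 × 0.5 = 9.05 DD.
Night half: max(0, 5.4 − 10.1) × 0.5 = 0.0 × 0.5 = 0.00 DD.
Per 24 h: 9.05 DD/day.
Duration = 146 / 9.05 = 16.133 ≈ 16.1 days.

16.1 days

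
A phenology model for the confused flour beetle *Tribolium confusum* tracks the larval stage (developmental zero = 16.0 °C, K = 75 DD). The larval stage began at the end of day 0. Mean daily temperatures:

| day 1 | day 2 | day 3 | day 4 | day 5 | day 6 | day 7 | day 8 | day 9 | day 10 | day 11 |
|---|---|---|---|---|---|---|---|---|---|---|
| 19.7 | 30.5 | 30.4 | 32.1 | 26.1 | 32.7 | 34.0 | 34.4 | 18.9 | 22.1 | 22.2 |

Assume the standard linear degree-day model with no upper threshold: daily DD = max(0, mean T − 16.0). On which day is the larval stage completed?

day 6

Daily DD above 16.0 °C: 3.7, 14.5, 14.4, 16.1, 10.1, 16.7, 18.0, 18.4, 2.9, 6.1, 6.2.
Cumulative: 3.7, 18.2, 32.6, 48.7, 58.8, 75.5, 93.5, 111.9, 114.8, 120.9, 127.1.
The total first reaches 75 DD on day 6.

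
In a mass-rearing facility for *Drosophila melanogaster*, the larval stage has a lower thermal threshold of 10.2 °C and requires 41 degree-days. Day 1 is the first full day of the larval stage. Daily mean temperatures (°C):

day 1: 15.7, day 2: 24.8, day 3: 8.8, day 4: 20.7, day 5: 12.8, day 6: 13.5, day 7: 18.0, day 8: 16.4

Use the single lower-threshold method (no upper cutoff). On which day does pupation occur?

Daily DD above 10.2 °C: 5.5, 14.6, 0.0, 10.5, 2.6, 3.3, 7.8, 6.2.
Cumulative: 5.5, 20.1, 20.1, 30.6, 33.2, 36.5, 44.3, 50.5.
The total first reaches 41 DD on day 7.

day 7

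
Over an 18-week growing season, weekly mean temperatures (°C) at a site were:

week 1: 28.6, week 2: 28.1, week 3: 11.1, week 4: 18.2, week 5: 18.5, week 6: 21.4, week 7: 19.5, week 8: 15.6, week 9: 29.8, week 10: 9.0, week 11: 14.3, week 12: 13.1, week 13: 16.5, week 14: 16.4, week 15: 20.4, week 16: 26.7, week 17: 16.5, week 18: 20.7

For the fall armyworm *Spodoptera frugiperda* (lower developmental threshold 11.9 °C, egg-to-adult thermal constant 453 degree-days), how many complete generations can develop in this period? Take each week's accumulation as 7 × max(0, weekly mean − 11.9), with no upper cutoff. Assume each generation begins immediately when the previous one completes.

2 generations

Weekly DD (7 × max(0, T̄ − 11.9)): 116.9, 113.4, 0.0, 44.1, 46.2, 66.5, 53.2, 25.9, 125.3, 0.0, 16.8, 8.4, 32.2, 31.5, 59.5, 103.6, 32.2, 61.6.
Season total = 937.3 DD.
Complete generations = ⌊937.3 / 453⌋ = 2.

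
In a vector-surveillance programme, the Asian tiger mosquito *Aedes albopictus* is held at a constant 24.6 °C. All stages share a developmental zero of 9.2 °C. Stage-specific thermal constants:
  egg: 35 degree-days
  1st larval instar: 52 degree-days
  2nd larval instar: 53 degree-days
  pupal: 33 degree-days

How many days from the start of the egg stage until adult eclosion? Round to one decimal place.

11.2 days

Daily accumulation at 24.6 °C = 24.6 − 9.2 = 15.4 DD/day.
Total K = 35 + 52 + 53 + 33 = 173 DD.
Total duration = 173 / 15.4 = 11.234 ≈ 11.2 days.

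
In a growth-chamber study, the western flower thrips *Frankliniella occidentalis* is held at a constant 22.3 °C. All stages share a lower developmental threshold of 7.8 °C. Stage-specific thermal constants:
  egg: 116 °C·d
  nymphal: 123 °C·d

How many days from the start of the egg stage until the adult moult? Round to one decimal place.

16.5 days

Daily accumulation at 22.3 °C = 22.3 − 7.8 = 14.5 DD/day.
Total K = 116 + 123 = 239 DD.
Total duration = 239 / 14.5 = 16.483 ≈ 16.5 days.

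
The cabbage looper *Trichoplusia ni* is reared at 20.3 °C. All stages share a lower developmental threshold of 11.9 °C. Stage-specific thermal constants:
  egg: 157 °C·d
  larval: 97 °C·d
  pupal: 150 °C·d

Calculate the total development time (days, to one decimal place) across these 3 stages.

Daily accumulation at 20.3 °C = 20.3 − 11.9 = 8.4 DD/day.
Total K = 157 + 97 + 150 = 404 DD.
Total duration = 404 / 8.4 = 48.095 ≈ 48.1 days.

48.1 days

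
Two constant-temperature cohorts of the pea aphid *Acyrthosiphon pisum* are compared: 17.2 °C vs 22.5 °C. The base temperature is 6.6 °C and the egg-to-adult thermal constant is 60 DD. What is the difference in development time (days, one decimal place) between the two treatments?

At 17.2 °C: 60 / (17.2 − 6.6) = 60 / 10.6 = 5.660 d.
At 22.5 °C: 60 / (22.5 − 6.6) = 60 / 15.9 = 3.774 d.
Difference = |5.660 − 3.774| = 1.887 ≈ 1.9 days.

1.9 days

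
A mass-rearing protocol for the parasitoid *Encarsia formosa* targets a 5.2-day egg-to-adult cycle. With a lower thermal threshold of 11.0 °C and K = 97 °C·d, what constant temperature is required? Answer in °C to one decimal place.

29.7 °C

Required daily accumulation = 97 / 5.2 = 18.654 DD/day.
T = T_base + 18.654 = 11.0 + 18.654 = 29.654 ≈ 29.7 °C.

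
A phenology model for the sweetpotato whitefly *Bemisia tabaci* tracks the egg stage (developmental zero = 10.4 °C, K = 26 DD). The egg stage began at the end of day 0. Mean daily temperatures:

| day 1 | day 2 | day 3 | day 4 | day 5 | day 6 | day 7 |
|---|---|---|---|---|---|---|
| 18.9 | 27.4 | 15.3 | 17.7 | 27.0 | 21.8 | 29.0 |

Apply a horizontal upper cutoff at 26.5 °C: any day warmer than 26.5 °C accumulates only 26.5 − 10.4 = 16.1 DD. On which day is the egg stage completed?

day 3

Daily DD above 10.4 °C (capped at 16.1): 8.5, 16.1, 4.9, 7.3, 16.1, 11.4, 16.1.
Cumulative: 8.5, 24.6, 29.5, 36.8, 52.9, 64.3, 80.4.
The total first reaches 26 DD on day 3.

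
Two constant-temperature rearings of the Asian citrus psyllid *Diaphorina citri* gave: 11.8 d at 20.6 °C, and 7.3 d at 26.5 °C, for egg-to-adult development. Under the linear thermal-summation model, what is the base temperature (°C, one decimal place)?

Equal thermal constants: D₁(T₁ − T_b) = D₂(T₂ − T_b).
11.8·(20.6 − T_b) = 7.3·(26.5 − T_b)
T_b = (11.8·20.6 − 7.3·26.5) / (11.8 − 7.3) = 49.63 / 4.5 = 11.029 °C ≈ 11.0 °C.

11.0 °C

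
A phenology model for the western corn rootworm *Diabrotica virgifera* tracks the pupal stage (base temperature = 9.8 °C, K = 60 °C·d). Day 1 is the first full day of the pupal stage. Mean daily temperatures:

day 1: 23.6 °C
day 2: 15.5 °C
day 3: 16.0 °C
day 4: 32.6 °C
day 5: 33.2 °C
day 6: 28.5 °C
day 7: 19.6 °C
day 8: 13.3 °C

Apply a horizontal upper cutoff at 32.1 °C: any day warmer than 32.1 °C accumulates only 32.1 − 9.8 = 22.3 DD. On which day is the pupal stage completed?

Daily DD above 9.8 °C (capped at 22.3): 13.8, 5.7, 6.2, 22.3, 22.3, 18.7, 9.8, 3.5.
Cumulative: 13.8, 19.5, 25.7, 48.0, 70.3, 89.0, 98.8, 102.3.
The total first reaches 60 DD on day 5.

day 5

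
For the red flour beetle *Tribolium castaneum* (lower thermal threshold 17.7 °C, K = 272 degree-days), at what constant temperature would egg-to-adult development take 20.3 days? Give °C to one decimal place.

Required daily accumulation = 272 / 20.3 = 13.399 DD/day.
T = T_base + 13.399 = 17.7 + 13.399 = 31.099 ≈ 31.1 °C.

31.1 °C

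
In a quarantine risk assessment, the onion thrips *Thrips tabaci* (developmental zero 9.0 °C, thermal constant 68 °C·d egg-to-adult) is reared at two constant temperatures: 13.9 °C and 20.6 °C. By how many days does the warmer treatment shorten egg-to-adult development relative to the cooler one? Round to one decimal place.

At 13.9 °C: 68 / (13.9 − 9.0) = 68 / 4.9 = 13.878 d.
At 20.6 °C: 68 / (20.6 − 9.0) = 68 / 11.6 = 5.862 d.
Difference = |13.878 − 5.862| = 8.015 ≈ 8.0 days.

8.0 days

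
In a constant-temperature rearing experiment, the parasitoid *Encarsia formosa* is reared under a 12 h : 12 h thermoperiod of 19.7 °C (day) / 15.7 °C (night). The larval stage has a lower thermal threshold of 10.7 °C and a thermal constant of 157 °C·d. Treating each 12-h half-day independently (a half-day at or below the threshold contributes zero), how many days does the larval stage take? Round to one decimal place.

22.4 days

Day half: max(0, 19.7 − 10.7) × 0.5 = 9.0 × 0.5 = 4.50 DD.
Night half: max(0, 15.7 − 10.7) × 0.5 = 5.0 × 0.5 = 2.50 DD.
Per 24 h: 7.00 DD/day.
Duration = 157 / 7.00 = 22.429 ≈ 22.4 days.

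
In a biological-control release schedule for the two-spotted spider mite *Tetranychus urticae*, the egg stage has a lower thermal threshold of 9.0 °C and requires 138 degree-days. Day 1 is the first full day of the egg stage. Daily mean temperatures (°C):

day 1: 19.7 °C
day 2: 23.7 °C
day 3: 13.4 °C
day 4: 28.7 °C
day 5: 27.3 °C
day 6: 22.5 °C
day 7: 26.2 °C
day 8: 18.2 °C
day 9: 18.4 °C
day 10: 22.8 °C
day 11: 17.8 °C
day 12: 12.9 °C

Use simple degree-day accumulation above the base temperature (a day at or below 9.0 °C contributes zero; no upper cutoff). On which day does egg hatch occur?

Daily DD above 9.0 °C: 10.7, 14.7, 4.4, 19.7, 18.3, 13.5, 17.2, 9.2, 9.4, 13.8, 8.8, 3.9.
Cumulative: 10.7, 25.4, 29.8, 49.5, 67.8, 81.3, 98.5, 107.7, 117.1, 130.9, 139.7, 143.6.
The total first reaches 138 DD on day 11.

day 11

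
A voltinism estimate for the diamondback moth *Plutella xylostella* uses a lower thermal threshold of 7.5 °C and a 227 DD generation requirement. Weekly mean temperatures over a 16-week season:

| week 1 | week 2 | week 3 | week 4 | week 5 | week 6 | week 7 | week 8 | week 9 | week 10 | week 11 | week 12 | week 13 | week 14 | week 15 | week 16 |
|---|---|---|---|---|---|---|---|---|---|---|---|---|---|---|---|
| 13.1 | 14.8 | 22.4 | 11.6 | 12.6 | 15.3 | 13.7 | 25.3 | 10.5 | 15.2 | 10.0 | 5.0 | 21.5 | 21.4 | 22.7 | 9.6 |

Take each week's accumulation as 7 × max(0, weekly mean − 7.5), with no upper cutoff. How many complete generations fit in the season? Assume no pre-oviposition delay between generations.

Weekly DD (7 × max(0, T̄ − 7.5)): 39.2, 51.1, 104.3, 28.7, 35.7, 54.6, 43.4, 124.6, 21.0, 53.9, 17.5, 0.0, 98.0, 97.3, 106.4, 14.7.
Season total = 890.4 DD.
Complete generations = ⌊890.4 / 227⌋ = 3.

3 generations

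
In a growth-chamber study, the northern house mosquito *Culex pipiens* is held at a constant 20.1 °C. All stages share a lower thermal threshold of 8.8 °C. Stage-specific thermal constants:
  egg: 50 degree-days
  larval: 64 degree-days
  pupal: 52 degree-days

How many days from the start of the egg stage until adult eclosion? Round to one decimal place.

Daily accumulation at 20.1 °C = 20.1 − 8.8 = 11.3 DD/day.
Total K = 50 + 64 + 52 = 166 DD.
Total duration = 166 / 11.3 = 14.690 ≈ 14.7 days.

14.7 days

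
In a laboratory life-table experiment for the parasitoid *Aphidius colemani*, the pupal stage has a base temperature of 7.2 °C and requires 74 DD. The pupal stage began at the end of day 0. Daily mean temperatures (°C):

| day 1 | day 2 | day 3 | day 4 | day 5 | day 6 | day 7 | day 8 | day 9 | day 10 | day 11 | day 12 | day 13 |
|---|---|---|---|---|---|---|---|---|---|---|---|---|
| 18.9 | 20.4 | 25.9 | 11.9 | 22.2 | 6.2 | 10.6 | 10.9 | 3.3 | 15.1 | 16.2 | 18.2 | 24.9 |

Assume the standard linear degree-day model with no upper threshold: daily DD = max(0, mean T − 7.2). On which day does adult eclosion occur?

day 10

Daily DD above 7.2 °C: 11.7, 13.2, 18.7, 4.7, 15.0, 0.0, 3.4, 3.7, 0.0, 7.9, 9.0, 11.0, 17.7.
Cumulative: 11.7, 24.9, 43.6, 48.3, 63.3, 63.3, 66.7, 70.4, 70.4, 78.3, 87.3, 98.3, 116.0.
The total first reaches 74 DD on day 10.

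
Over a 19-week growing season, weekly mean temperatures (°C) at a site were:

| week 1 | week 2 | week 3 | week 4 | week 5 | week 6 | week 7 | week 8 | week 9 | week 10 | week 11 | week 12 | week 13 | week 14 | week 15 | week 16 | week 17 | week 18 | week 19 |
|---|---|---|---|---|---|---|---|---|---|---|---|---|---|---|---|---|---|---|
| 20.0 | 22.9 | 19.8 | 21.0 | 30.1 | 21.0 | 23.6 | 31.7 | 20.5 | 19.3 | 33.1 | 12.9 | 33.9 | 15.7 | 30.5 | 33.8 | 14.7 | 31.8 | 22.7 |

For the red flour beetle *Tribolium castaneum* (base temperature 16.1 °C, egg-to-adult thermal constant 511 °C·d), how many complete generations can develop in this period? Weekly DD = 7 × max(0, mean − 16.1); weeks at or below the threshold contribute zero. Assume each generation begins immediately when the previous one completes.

Weekly DD (7 × max(0, T̄ − 16.1)): 27.3, 47.6, 25.9, 34.3, 98.0, 34.3, 52.5, 109.2, 30.8, 22.4, 119.0, 0.0, 124.6, 0.0, 100.8, 123.9, 0.0, 109.9, 46.2.
Season total = 1106.7 DD.
Complete generations = ⌊1106.7 / 511⌋ = 2.

2 generations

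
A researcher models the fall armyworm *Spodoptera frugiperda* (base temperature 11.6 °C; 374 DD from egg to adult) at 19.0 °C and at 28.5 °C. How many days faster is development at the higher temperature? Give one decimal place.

At 19.0 °C: 374 / (19.0 − 11.6) = 374 / 7.4 = 50.541 d.
At 28.5 °C: 374 / (28.5 − 11.6) = 374 / 16.9 = 22.130 d.
Difference = |50.541 − 22.130| = 28.410 ≈ 28.4 days.

28.4 days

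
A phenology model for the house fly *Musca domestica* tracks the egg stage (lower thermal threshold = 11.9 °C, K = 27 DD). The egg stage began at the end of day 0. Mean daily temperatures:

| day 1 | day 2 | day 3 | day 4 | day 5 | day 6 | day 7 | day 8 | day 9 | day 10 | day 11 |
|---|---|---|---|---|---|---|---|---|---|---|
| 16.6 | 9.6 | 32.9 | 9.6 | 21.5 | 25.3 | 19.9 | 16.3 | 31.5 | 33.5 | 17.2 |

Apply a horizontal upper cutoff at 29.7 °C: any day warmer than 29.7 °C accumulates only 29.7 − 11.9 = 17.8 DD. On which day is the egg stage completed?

Daily DD above 11.9 °C (capped at 17.8): 4.7, 0.0, 17.8, 0.0, 9.6, 13.4, 8.0, 4.4, 17.8, 17.8, 5.3.
Cumulative: 4.7, 4.7, 22.5, 22.5, 32.1, 45.5, 53.5, 57.9, 75.7, 93.5, 98.8.
The total first reaches 27 DD on day 5.

day 5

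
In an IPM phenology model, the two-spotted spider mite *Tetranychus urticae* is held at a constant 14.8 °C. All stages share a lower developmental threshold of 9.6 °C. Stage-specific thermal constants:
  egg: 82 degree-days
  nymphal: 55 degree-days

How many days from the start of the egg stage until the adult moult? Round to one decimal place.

26.3 days

Daily accumulation at 14.8 °C = 14.8 − 9.6 = 5.2 DD/day.
Total K = 82 + 55 = 137 DD.
Total duration = 137 / 5.2 = 26.346 ≈ 26.3 days.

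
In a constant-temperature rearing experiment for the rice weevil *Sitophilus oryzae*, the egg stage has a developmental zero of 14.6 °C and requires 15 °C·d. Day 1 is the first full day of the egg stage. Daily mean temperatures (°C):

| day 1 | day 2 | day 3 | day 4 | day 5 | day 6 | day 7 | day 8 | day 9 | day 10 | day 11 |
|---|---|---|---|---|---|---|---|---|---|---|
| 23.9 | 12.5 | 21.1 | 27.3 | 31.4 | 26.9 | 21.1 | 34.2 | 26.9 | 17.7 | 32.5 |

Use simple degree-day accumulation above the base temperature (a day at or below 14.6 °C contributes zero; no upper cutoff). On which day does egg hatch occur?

Daily DD above 14.6 °C: 9.3, 0.0, 6.5, 12.7, 16.8, 12.3, 6.5, 19.6, 12.3, 3.1, 17.9.
Cumulative: 9.3, 9.3, 15.8, 28.5, 45.3, 57.6, 64.1, 83.7, 96.0, 99.1, 117.0.
The total first reaches 15 DD on day 3.

day 3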